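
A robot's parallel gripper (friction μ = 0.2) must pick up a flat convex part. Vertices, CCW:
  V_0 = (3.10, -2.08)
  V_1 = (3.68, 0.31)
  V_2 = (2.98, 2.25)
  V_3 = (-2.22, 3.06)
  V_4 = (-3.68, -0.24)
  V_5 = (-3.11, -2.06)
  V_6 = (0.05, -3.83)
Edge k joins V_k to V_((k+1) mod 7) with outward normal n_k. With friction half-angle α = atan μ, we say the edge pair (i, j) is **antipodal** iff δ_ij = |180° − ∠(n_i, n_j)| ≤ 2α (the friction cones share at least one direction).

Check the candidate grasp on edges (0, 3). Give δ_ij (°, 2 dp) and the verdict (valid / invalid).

δ = 10.23°, valid

α = atan 0.2 = 11.31°;  2α = 22.62°
edge 0: e_0 = (+0.58, +2.39);  n_0 = (+0.9718, -0.2358)
edge 3: e_3 = (-1.46, -3.30);  n_3 = (-0.9145, +0.4046)
∠(n_0, n_3) = 169.77°
δ = |180° − 169.77°| = 10.23°
10.23° ≤ 2α = 22.62°  →  valid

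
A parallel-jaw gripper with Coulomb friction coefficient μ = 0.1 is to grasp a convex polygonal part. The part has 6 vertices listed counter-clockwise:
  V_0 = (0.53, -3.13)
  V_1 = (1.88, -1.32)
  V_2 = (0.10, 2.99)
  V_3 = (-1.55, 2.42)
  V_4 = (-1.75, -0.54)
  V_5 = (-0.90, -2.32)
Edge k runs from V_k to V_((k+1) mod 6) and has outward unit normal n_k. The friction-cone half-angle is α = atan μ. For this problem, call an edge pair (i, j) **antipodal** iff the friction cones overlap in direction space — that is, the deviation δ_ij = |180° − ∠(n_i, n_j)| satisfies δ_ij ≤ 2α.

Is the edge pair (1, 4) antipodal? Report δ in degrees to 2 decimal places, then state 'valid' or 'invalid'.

δ = 3.09°, valid

α = atan 0.1 = 5.71°;  2α = 11.42°
edge 1: e_1 = (-1.78, +4.31);  n_1 = (+0.9243, +0.3817)
edge 4: e_4 = (+0.85, -1.78);  n_4 = (-0.9024, -0.4309)
∠(n_1, n_4) = 176.91°
δ = |180° − 176.91°| = 3.09°
3.09° ≤ 2α = 11.42°  →  valid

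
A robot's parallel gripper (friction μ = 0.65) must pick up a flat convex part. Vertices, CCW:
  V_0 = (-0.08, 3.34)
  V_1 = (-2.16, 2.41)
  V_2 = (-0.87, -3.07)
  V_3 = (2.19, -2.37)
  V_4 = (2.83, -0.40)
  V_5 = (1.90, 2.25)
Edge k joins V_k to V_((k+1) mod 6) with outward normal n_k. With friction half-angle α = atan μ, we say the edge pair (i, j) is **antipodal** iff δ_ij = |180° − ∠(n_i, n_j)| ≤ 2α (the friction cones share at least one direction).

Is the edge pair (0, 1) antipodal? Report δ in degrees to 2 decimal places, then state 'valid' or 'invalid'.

δ = 100.84°, invalid

α = atan 0.65 = 33.02°;  2α = 66.05°
edge 0: e_0 = (-2.08, -0.93);  n_0 = (-0.4082, +0.9129)
edge 1: e_1 = (+1.29, -5.48);  n_1 = (-0.9734, -0.2291)
∠(n_0, n_1) = 79.16°
δ = |180° − 79.16°| = 100.84°
100.84° > 2α = 66.05°  →  invalid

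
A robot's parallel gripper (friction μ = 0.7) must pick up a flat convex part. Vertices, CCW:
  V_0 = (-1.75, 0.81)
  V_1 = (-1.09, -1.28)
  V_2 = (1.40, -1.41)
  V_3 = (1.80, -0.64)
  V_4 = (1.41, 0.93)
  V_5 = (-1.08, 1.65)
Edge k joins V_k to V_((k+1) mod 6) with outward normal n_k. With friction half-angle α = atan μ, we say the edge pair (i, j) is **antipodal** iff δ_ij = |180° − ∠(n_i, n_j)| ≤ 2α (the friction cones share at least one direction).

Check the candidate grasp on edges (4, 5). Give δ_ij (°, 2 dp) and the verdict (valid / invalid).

δ = 112.45°, invalid

α = atan 0.7 = 34.99°;  2α = 69.98°
edge 4: e_4 = (-2.49, +0.72);  n_4 = (+0.2778, +0.9606)
edge 5: e_5 = (-0.67, -0.84);  n_5 = (-0.7818, +0.6236)
∠(n_4, n_5) = 67.55°
δ = |180° − 67.55°| = 112.45°
112.45° > 2α = 69.98°  →  invalid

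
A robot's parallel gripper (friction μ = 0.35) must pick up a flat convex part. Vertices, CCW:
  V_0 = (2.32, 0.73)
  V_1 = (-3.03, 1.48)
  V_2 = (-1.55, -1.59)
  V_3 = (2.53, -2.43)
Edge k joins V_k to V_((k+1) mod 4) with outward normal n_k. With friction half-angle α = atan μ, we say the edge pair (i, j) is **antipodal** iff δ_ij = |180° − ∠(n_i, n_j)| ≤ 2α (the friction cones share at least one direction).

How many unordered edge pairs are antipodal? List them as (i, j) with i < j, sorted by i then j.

count = 2; pairs: (0,2), (1,3)

α = atan 0.35 = 19.29°;  2α = 38.58°
n_0 = (+0.1388, +0.9903)
n_1 = (-0.9008, -0.4343)
n_2 = (-0.2017, -0.9795)
n_3 = (+0.9978, +0.0663)
  (0,1): δ = 56.28°  ·
  (0,2): δ = 3.65°  ✓
  (0,3): δ = 101.78°  ·
  (1,2): δ = 127.37°  ·
  (1,3): δ = 21.94°  ✓
  (2,3): δ = 74.56°  ·
antipodal pairs: 2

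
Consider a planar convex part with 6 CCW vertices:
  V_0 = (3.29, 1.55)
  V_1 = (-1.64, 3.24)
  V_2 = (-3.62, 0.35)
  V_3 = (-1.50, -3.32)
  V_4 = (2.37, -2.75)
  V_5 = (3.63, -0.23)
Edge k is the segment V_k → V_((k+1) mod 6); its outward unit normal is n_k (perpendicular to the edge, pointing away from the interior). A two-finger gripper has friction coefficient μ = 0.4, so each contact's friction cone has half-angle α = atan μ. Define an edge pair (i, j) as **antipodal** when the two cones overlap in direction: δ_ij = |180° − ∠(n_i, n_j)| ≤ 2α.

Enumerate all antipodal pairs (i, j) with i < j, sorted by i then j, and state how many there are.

α = atan 0.4 = 21.80°;  2α = 43.60°
n_0 = (+0.3243, +0.9460)
n_1 = (-0.8250, +0.5652)
n_2 = (-0.8659, -0.5002)
n_3 = (+0.1457, -0.9893)
n_4 = (+0.8944, -0.4472)
n_5 = (+0.9822, +0.1876)
  (0,1): δ = 105.49°  ·
  (0,2): δ = 41.07°  ✓
  (0,3): δ = 27.30°  ✓
  (0,4): δ = 82.36°  ·
  (0,5): δ = 119.74°  ·
  (1,2): δ = 115.57°  ·
  (1,3): δ = 47.21°  ·
  (1,4): δ = 7.85°  ✓
  (1,5): δ = 45.23°  ·
  (2,3): δ = 111.63°  ·
  (2,4): δ = 56.58°  ·
  (2,5): δ = 19.20°  ✓
  (3,4): δ = 124.94°  ·
  (3,5): δ = 87.56°  ·
  (4,5): δ = 142.62°  ·
antipodal pairs: 4

count = 4; pairs: (0,2), (0,3), (1,4), (2,5)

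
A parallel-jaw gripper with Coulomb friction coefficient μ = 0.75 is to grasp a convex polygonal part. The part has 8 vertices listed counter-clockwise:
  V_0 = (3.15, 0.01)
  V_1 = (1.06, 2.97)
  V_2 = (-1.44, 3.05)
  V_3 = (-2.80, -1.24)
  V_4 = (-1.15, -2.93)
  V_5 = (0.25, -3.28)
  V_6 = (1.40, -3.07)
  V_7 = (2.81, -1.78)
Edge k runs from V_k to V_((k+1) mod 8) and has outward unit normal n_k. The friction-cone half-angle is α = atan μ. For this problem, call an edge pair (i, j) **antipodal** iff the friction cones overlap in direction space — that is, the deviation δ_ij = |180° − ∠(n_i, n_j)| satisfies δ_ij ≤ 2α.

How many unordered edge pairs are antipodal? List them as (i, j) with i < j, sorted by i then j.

count = 12; pairs: (0,2), (0,3), (0,4), (0,5), (1,3), (1,4), (1,5), (1,6), (2,5), (2,6), (2,7), (3,7)

α = atan 0.75 = 36.87°;  2α = 73.74°
n_0 = (+0.8169, +0.5768)
n_1 = (+0.0320, +0.9995)
n_2 = (-0.9532, +0.3022)
n_3 = (-0.7155, -0.6986)
n_4 = (-0.2425, -0.9701)
n_5 = (+0.1796, -0.9837)
n_6 = (+0.6750, -0.7378)
n_7 = (+0.9824, -0.1866)
  (0,1): δ = 127.06°  ·
  (0,2): δ = 52.81°  ✓
  (0,3): δ = 9.09°  ✓
  (0,4): δ = 40.74°  ✓
  (0,5): δ = 65.12°  ✓
  (0,6): δ = 97.23°  ·
  (0,7): δ = 134.02°  ·
  (1,2): δ = 105.76°  ·
  (1,3): δ = 43.85°  ✓
  (1,4): δ = 12.20°  ✓
  (1,5): δ = 12.18°  ✓
  (1,6): δ = 44.29°  ✓
  (1,7): δ = 81.08°  ·
  (2,3): δ = 118.10°  ·
  (2,4): δ = 86.45°  ·
  (2,5): δ = 62.06°  ✓
  (2,6): δ = 29.96°  ✓
  (2,7): δ = 6.83°  ✓
  (3,4): δ = 148.35°  ·
  (3,5): δ = 123.97°  ·
  (3,6): δ = 91.86°  ·
  (3,7): δ = 55.07°  ✓
  (4,5): δ = 155.62°  ·
  (4,6): δ = 123.51°  ·
  (4,7): δ = 86.72°  ·
  (5,6): δ = 147.89°  ·
  (5,7): δ = 111.10°  ·
  (6,7): δ = 143.21°  ·
antipodal pairs: 12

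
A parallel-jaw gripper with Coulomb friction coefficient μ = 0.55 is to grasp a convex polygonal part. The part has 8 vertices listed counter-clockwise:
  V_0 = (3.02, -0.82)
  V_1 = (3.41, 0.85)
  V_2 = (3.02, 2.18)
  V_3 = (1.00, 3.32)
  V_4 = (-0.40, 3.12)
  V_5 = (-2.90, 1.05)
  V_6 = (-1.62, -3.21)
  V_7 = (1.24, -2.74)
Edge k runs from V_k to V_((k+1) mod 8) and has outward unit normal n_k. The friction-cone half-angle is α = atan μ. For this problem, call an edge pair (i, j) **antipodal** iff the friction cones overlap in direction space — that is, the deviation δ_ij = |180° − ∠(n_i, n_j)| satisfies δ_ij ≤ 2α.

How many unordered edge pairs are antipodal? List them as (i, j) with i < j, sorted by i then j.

count = 9; pairs: (0,4), (0,5), (1,5), (2,5), (2,6), (3,6), (3,7), (4,6), (4,7)

α = atan 0.55 = 28.81°;  2α = 57.62°
n_0 = (+0.9738, -0.2274)
n_1 = (+0.9596, +0.2814)
n_2 = (+0.4915, +0.8709)
n_3 = (-0.1414, +0.9899)
n_4 = (-0.6378, +0.7702)
n_5 = (-0.9577, -0.2878)
n_6 = (+0.1622, -0.9868)
n_7 = (+0.7333, -0.6799)
  (0,1): δ = 150.51°  ·
  (0,2): δ = 106.29°  ·
  (0,3): δ = 68.73°  ·
  (0,4): δ = 37.23°  ✓
  (0,5): δ = 29.87°  ✓
  (0,6): δ = 112.48°  ·
  (0,7): δ = 150.31°  ·
  (1,2): δ = 135.78°  ·
  (1,3): δ = 98.21°  ·
  (1,4): δ = 66.72°  ·
  (1,5): δ = 0.38°  ✓
  (1,6): δ = 82.99°  ·
  (1,7): δ = 120.82°  ·
  (2,3): δ = 142.43°  ·
  (2,4): δ = 110.94°  ·
  (2,5): δ = 43.84°  ✓
  (2,6): δ = 38.77°  ✓
  (2,7): δ = 76.61°  ·
  (3,4): δ = 148.51°  ·
  (3,5): δ = 81.41°  ·
  (3,6): δ = 1.20°  ✓
  (3,7): δ = 39.04°  ✓
  (4,5): δ = 112.90°  ·
  (4,6): δ = 30.29°  ✓
  (4,7): δ = 7.54°  ✓
  (5,6): δ = 97.39°  ·
  (5,7): δ = 59.56°  ·
  (6,7): δ = 142.17°  ·
antipodal pairs: 9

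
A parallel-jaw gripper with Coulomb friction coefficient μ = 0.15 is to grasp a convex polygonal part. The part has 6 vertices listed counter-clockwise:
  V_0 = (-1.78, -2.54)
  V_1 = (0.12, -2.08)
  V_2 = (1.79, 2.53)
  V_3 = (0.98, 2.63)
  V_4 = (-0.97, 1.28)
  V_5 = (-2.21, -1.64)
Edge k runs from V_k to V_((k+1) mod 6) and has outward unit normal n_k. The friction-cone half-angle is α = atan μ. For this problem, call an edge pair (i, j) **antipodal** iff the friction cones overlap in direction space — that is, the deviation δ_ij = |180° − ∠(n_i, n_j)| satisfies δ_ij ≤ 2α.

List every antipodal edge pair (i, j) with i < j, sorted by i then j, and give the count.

count = 1; pairs: (1,4)

α = atan 0.15 = 8.53°;  2α = 17.06°
n_0 = (+0.2353, -0.9719)
n_1 = (+0.9402, -0.3406)
n_2 = (+0.1225, +0.9925)
n_3 = (-0.5692, +0.8222)
n_4 = (-0.9204, +0.3909)
n_5 = (-0.9023, -0.4311)
  (0,1): δ = 123.52°  ·
  (0,2): δ = 20.65°  ·
  (0,3): δ = 21.09°  ·
  (0,4): δ = 53.38°  ·
  (0,5): δ = 101.93°  ·
  (1,2): δ = 77.12°  ·
  (1,3): δ = 35.39°  ·
  (1,4): δ = 3.10°  ✓
  (1,5): δ = 45.45°  ·
  (2,3): δ = 138.27°  ·
  (2,4): δ = 105.97°  ·
  (2,5): δ = 57.42°  ·
  (3,4): δ = 147.70°  ·
  (3,5): δ = 99.16°  ·
  (4,5): δ = 131.45°  ·
antipodal pairs: 1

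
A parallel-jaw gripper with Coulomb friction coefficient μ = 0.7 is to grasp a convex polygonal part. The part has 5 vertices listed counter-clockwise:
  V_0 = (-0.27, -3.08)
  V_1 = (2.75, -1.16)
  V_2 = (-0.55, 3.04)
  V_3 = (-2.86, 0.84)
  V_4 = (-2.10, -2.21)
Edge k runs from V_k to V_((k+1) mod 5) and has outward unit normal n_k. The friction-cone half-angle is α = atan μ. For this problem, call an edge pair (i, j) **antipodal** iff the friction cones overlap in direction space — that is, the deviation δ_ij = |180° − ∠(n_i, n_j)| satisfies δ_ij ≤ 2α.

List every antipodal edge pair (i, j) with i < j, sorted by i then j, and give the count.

count = 4; pairs: (0,2), (1,3), (1,4), (2,4)

α = atan 0.7 = 34.99°;  2α = 69.98°
n_0 = (+0.5365, -0.8439)
n_1 = (+0.7863, +0.6178)
n_2 = (-0.6897, +0.7241)
n_3 = (-0.9703, -0.2418)
n_4 = (-0.4294, -0.9031)
  (0,1): δ = 84.29°  ·
  (0,2): δ = 11.16°  ✓
  (0,3): δ = 71.55°  ·
  (0,4): δ = 122.13°  ·
  (1,2): δ = 84.55°  ·
  (1,3): δ = 24.17°  ✓
  (1,4): δ = 26.42°  ✓
  (2,3): δ = 119.61°  ·
  (2,4): δ = 69.03°  ✓
  (3,4): δ = 129.42°  ·
antipodal pairs: 4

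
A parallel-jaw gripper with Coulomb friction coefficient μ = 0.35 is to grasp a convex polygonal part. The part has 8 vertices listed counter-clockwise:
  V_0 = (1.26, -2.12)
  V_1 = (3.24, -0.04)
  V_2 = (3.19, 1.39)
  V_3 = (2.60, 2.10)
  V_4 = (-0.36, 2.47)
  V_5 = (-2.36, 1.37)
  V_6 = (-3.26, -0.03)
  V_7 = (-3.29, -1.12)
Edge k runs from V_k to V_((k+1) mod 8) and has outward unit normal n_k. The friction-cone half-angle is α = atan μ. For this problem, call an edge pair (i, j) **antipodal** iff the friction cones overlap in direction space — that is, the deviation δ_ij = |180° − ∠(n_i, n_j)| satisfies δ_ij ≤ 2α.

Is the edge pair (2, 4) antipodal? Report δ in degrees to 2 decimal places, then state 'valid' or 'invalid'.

α = atan 0.35 = 19.29°;  2α = 38.58°
edge 2: e_2 = (-0.59, +0.71);  n_2 = (+0.7691, +0.6391)
edge 4: e_4 = (-2.00, -1.10);  n_4 = (-0.4819, +0.8762)
∠(n_2, n_4) = 79.08°
δ = |180° − 79.08°| = 100.92°
100.92° > 2α = 38.58°  →  invalid

δ = 100.92°, invalid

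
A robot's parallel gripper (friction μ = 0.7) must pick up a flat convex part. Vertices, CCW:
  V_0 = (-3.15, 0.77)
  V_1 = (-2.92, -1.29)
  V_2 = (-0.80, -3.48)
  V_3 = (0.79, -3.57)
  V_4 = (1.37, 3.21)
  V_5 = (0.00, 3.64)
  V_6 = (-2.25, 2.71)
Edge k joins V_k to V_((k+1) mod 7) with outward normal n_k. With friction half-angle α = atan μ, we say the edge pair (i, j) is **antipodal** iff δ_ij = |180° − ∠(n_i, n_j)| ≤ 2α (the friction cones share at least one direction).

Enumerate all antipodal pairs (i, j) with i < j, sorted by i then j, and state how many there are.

α = atan 0.7 = 34.99°;  2α = 69.98°
n_0 = (-0.9938, -0.1110)
n_1 = (-0.7185, -0.6955)
n_2 = (-0.0565, -0.9984)
n_3 = (+0.9964, -0.0852)
n_4 = (+0.2995, +0.9541)
n_5 = (-0.3820, +0.9242)
n_6 = (-0.9071, +0.4208)
  (0,1): δ = 142.30°  ·
  (0,2): δ = 99.61°  ·
  (0,3): δ = 11.26°  ✓
  (0,4): δ = 66.20°  ✓
  (0,5): δ = 106.09°  ·
  (0,6): δ = 148.74°  ·
  (1,2): δ = 137.31°  ·
  (1,3): δ = 48.96°  ✓
  (1,4): δ = 28.51°  ✓
  (1,5): δ = 68.39°  ✓
  (1,6): δ = 111.04°  ·
  (2,3): δ = 91.65°  ·
  (2,4): δ = 14.19°  ✓
  (2,5): δ = 25.70°  ✓
  (2,6): δ = 68.35°  ✓
  (3,4): δ = 102.54°  ·
  (3,5): δ = 62.65°  ✓
  (3,6): δ = 20.00°  ✓
  (4,5): δ = 140.12°  ·
  (4,6): δ = 97.46°  ·
  (5,6): δ = 137.34°  ·
antipodal pairs: 10

count = 10; pairs: (0,3), (0,4), (1,3), (1,4), (1,5), (2,4), (2,5), (2,6), (3,5), (3,6)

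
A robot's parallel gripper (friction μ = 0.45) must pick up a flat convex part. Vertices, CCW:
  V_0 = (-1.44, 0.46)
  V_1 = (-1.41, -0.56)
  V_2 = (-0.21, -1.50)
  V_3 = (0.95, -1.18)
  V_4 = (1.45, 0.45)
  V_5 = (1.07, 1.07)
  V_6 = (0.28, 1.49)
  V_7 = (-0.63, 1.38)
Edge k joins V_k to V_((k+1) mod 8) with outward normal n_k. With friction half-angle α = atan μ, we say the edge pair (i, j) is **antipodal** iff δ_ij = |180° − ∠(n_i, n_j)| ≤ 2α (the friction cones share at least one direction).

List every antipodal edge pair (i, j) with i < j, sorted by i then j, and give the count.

α = atan 0.45 = 24.23°;  2α = 48.46°
n_0 = (-0.9996, -0.0294)
n_1 = (-0.6167, -0.7872)
n_2 = (+0.2659, -0.9640)
n_3 = (+0.9560, -0.2933)
n_4 = (+0.8526, +0.5226)
n_5 = (+0.4694, +0.8830)
n_6 = (-0.1200, +0.9928)
n_7 = (-0.7506, +0.6608)
  (0,1): δ = 129.76°  ·
  (0,2): δ = 76.26°  ·
  (0,3): δ = 18.74°  ✓
  (0,4): δ = 29.82°  ✓
  (0,5): δ = 60.32°  ·
  (0,6): δ = 95.21°  ·
  (0,7): δ = 136.95°  ·
  (1,2): δ = 126.51°  ·
  (1,3): δ = 68.98°  ·
  (1,4): δ = 20.42°  ✓
  (1,5): δ = 10.08°  ✓
  (1,6): δ = 44.97°  ✓
  (1,7): δ = 86.71°  ·
  (2,3): δ = 122.48°  ·
  (2,4): δ = 73.92°  ·
  (2,5): δ = 43.42°  ✓
  (2,6): δ = 8.53°  ✓
  (2,7): δ = 33.22°  ✓
  (3,4): δ = 131.44°  ·
  (3,5): δ = 100.94°  ·
  (3,6): δ = 66.05°  ·
  (3,7): δ = 24.31°  ✓
  (4,5): δ = 149.50°  ·
  (4,6): δ = 114.61°  ·
  (4,7): δ = 72.87°  ·
  (5,6): δ = 145.11°  ·
  (5,7): δ = 103.36°  ·
  (6,7): δ = 138.25°  ·
antipodal pairs: 9

count = 9; pairs: (0,3), (0,4), (1,4), (1,5), (1,6), (2,5), (2,6), (2,7), (3,7)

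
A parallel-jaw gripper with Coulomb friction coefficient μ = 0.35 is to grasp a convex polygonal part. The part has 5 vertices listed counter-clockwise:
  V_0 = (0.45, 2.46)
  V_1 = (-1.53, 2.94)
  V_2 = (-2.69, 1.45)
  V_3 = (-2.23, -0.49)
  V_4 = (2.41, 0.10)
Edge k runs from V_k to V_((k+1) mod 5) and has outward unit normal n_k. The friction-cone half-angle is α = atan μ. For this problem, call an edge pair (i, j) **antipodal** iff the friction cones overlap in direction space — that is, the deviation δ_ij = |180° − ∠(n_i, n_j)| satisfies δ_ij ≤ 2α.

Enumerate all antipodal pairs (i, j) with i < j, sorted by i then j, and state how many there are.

count = 2; pairs: (0,3), (2,4)

α = atan 0.35 = 19.29°;  2α = 38.58°
n_0 = (+0.2356, +0.9719)
n_1 = (-0.7891, +0.6143)
n_2 = (-0.9730, -0.2307)
n_3 = (+0.1261, -0.9920)
n_4 = (+0.7693, +0.6389)
  (0,1): δ = 114.27°  ·
  (0,2): δ = 63.03°  ·
  (0,3): δ = 20.87°  ✓
  (0,4): δ = 143.34°  ·
  (1,2): δ = 128.76°  ·
  (1,3): δ = 44.85°  ·
  (1,4): δ = 77.61°  ·
  (2,3): δ = 96.09°  ·
  (2,4): δ = 26.37°  ✓
  (3,4): δ = 57.54°  ·
antipodal pairs: 2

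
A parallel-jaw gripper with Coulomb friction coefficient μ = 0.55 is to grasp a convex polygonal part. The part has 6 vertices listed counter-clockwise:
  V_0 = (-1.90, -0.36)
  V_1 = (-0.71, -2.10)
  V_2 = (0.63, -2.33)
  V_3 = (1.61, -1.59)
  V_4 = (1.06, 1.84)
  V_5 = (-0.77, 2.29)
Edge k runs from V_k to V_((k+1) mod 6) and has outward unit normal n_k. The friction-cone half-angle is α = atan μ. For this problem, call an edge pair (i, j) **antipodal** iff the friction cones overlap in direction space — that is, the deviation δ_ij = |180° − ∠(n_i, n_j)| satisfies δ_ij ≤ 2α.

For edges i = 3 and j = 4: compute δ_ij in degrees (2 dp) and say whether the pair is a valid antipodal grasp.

δ = 112.92°, invalid

α = atan 0.55 = 28.81°;  2α = 57.62°
edge 3: e_3 = (-0.55, +3.43);  n_3 = (+0.9874, +0.1583)
edge 4: e_4 = (-1.83, +0.45);  n_4 = (+0.2388, +0.9711)
∠(n_3, n_4) = 67.08°
δ = |180° − 67.08°| = 112.92°
112.92° > 2α = 57.62°  →  invalid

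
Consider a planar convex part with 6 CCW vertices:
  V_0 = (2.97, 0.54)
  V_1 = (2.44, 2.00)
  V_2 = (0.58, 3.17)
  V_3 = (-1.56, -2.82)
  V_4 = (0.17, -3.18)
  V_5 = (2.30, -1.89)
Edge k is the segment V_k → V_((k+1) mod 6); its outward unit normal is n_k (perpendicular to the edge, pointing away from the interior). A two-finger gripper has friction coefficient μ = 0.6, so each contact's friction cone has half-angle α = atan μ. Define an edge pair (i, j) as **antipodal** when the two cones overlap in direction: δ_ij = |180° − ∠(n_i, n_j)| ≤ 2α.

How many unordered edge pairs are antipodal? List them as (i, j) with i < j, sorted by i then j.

count = 5; pairs: (0,2), (0,3), (1,3), (2,4), (2,5)

α = atan 0.6 = 30.96°;  2α = 61.93°
n_0 = (+0.9400, +0.3412)
n_1 = (+0.5325, +0.8465)
n_2 = (-0.9417, +0.3364)
n_3 = (-0.2037, -0.9790)
n_4 = (+0.5180, -0.8554)
n_5 = (+0.9640, -0.2658)
  (0,1): δ = 142.12°  ·
  (0,2): δ = 39.61°  ✓
  (0,3): δ = 58.29°  ✓
  (0,4): δ = 101.25°  ·
  (0,5): δ = 144.63°  ·
  (1,2): δ = 77.49°  ·
  (1,3): δ = 20.42°  ✓
  (1,4): δ = 63.37°  ·
  (1,5): δ = 106.76°  ·
  (2,3): δ = 82.10°  ·
  (2,4): δ = 39.14°  ✓
  (2,5): δ = 4.25°  ✓
  (3,4): δ = 137.04°  ·
  (3,5): δ = 93.66°  ·
  (4,5): δ = 136.62°  ·
antipodal pairs: 5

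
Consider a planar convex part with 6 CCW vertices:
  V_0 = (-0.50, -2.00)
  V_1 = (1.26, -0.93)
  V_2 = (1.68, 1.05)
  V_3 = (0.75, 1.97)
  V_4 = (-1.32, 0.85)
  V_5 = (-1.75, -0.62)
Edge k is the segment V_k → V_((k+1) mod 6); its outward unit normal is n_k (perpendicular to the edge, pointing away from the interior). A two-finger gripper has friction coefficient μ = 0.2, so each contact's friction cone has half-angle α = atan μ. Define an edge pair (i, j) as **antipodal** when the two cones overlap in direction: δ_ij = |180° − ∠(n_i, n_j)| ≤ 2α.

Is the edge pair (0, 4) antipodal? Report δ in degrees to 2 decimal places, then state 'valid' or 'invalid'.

α = atan 0.2 = 11.31°;  2α = 22.62°
edge 0: e_0 = (+1.76, +1.07);  n_0 = (+0.5195, -0.8545)
edge 4: e_4 = (-0.43, -1.47);  n_4 = (-0.9598, +0.2808)
∠(n_0, n_4) = 137.60°
δ = |180° − 137.60°| = 42.40°
42.40° > 2α = 22.62°  →  invalid

δ = 42.40°, invalid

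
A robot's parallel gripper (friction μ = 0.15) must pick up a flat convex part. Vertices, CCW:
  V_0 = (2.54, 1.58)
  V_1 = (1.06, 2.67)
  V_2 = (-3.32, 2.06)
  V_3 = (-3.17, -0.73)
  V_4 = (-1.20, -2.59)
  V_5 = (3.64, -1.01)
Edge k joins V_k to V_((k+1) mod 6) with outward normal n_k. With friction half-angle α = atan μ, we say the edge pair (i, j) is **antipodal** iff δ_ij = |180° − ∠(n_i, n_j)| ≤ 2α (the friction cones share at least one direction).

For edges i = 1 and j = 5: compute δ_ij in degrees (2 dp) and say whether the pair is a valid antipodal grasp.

δ = 105.08°, invalid

α = atan 0.15 = 8.53°;  2α = 17.06°
edge 1: e_1 = (-4.38, -0.61);  n_1 = (-0.1379, +0.9904)
edge 5: e_5 = (-1.10, +2.59);  n_5 = (+0.9204, +0.3909)
∠(n_1, n_5) = 74.92°
δ = |180° − 74.92°| = 105.08°
105.08° > 2α = 17.06°  →  invalid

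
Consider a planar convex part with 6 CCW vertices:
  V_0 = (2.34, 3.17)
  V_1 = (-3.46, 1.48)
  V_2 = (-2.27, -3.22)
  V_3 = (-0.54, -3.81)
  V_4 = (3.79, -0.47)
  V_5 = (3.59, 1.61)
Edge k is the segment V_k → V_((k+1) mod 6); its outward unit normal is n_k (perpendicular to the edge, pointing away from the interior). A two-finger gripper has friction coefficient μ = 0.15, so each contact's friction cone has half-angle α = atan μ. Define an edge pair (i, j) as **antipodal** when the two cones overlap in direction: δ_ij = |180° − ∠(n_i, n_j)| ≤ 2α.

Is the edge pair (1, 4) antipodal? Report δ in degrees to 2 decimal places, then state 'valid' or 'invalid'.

α = atan 0.15 = 8.53°;  2α = 17.06°
edge 1: e_1 = (+1.19, -4.70);  n_1 = (-0.9694, -0.2454)
edge 4: e_4 = (-0.20, +2.08);  n_4 = (+0.9954, +0.0957)
∠(n_1, n_4) = 171.28°
δ = |180° − 171.28°| = 8.72°
8.72° ≤ 2α = 17.06°  →  valid

δ = 8.72°, valid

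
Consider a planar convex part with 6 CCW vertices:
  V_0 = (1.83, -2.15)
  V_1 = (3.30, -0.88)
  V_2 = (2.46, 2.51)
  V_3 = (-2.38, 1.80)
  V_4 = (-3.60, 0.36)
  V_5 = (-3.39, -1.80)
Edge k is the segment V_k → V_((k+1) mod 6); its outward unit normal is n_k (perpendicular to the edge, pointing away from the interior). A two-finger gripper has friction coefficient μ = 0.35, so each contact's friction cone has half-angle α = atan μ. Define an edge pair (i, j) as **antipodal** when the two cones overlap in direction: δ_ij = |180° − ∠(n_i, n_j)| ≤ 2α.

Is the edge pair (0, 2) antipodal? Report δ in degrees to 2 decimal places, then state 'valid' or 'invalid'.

α = atan 0.35 = 19.29°;  2α = 38.58°
edge 0: e_0 = (+1.47, +1.27);  n_0 = (+0.6538, -0.7567)
edge 2: e_2 = (-4.84, -0.71);  n_2 = (-0.1451, +0.9894)
∠(n_0, n_2) = 147.52°
δ = |180° − 147.52°| = 32.48°
32.48° ≤ 2α = 38.58°  →  valid

δ = 32.48°, valid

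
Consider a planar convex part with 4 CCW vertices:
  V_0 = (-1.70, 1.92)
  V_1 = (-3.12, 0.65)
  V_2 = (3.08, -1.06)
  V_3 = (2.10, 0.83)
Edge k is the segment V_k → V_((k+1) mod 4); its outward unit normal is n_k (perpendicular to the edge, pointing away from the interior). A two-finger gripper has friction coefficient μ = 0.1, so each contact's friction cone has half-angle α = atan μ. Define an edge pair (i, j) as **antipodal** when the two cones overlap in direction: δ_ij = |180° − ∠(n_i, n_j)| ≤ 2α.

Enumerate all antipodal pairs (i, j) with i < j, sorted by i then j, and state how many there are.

count = 1; pairs: (1,3)

α = atan 0.1 = 5.71°;  2α = 11.42°
n_0 = (-0.6666, +0.7454)
n_1 = (-0.2659, -0.9640)
n_2 = (+0.8878, +0.4603)
n_3 = (+0.2757, +0.9612)
  (0,1): δ = 57.23°  ·
  (0,2): δ = 75.60°  ·
  (0,3): δ = 122.19°  ·
  (1,2): δ = 47.17°  ·
  (1,3): δ = 0.59°  ✓
  (2,3): δ = 133.41°  ·
antipodal pairs: 1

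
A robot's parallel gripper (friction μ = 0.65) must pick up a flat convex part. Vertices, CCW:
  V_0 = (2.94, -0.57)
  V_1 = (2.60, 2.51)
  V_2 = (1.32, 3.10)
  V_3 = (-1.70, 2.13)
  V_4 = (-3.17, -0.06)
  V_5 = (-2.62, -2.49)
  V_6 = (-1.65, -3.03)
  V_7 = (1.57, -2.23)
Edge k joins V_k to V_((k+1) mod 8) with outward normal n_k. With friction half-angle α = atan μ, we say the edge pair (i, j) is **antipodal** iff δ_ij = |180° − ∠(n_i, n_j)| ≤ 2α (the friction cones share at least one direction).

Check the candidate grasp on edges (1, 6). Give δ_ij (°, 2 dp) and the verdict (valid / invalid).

α = atan 0.65 = 33.02°;  2α = 66.05°
edge 1: e_1 = (-1.28, +0.59);  n_1 = (+0.4186, +0.9082)
edge 6: e_6 = (+3.22, +0.80);  n_6 = (+0.2411, -0.9705)
∠(n_1, n_6) = 141.30°
δ = |180° − 141.30°| = 38.70°
38.70° ≤ 2α = 66.05°  →  valid

δ = 38.70°, valid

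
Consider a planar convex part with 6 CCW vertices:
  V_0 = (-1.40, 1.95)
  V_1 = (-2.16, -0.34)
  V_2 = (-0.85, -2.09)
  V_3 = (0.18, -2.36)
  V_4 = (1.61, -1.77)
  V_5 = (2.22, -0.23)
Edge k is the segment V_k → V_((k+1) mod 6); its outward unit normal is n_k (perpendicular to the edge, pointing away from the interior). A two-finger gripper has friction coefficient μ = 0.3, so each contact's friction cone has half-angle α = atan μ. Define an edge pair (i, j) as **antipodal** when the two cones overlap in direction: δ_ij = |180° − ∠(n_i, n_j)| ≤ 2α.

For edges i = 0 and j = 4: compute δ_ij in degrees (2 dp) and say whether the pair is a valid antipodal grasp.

α = atan 0.3 = 16.70°;  2α = 33.40°
edge 0: e_0 = (-0.76, -2.29);  n_0 = (-0.9491, +0.3150)
edge 4: e_4 = (+0.61, +1.54);  n_4 = (+0.9297, -0.3683)
∠(n_0, n_4) = 176.75°
δ = |180° − 176.75°| = 3.25°
3.25° ≤ 2α = 33.40°  →  valid

δ = 3.25°, valid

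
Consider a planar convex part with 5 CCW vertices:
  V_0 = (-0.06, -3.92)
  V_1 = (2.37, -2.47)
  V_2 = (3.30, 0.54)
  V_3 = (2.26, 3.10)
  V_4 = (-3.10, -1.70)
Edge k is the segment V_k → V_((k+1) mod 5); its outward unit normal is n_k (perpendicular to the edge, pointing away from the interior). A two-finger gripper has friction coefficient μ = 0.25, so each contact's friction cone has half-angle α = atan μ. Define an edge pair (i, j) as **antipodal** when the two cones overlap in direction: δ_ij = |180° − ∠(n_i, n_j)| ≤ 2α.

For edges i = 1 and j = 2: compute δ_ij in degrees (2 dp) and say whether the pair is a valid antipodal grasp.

δ = 140.72°, invalid

α = atan 0.25 = 14.04°;  2α = 28.07°
edge 1: e_1 = (+0.93, +3.01);  n_1 = (+0.9554, -0.2952)
edge 2: e_2 = (-1.04, +2.56);  n_2 = (+0.9265, +0.3764)
∠(n_1, n_2) = 39.28°
δ = |180° − 39.28°| = 140.72°
140.72° > 2α = 28.07°  →  invalid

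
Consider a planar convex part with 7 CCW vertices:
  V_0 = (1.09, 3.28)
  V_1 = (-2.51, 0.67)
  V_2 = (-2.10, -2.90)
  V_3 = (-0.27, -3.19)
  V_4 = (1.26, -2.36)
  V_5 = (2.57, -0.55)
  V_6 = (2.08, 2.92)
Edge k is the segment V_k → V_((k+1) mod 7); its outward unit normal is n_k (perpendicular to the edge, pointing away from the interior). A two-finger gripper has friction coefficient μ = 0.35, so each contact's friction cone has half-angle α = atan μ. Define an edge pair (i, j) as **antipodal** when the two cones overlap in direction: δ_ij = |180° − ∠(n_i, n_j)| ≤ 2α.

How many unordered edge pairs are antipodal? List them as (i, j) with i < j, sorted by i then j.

α = atan 0.35 = 19.29°;  2α = 38.58°
n_0 = (-0.5870, +0.8096)
n_1 = (-0.9935, -0.1141)
n_2 = (-0.1565, -0.9877)
n_3 = (+0.4768, -0.8790)
n_4 = (+0.8101, -0.5863)
n_5 = (+0.9902, +0.1398)
n_6 = (+0.3417, +0.9398)
  (0,1): δ = 119.39°  ·
  (0,2): δ = 44.95°  ·
  (0,3): δ = 7.46°  ✓
  (0,4): δ = 18.16°  ✓
  (0,5): δ = 62.10°  ·
  (0,6): δ = 124.07°  ·
  (1,2): δ = 105.56°  ·
  (1,3): δ = 68.07°  ·
  (1,4): δ = 42.45°  ·
  (1,5): δ = 1.49°  ✓
  (1,6): δ = 63.47°  ·
  (2,3): δ = 142.52°  ·
  (2,4): δ = 116.89°  ·
  (2,5): δ = 72.96°  ·
  (2,6): δ = 10.98°  ✓
  (3,4): δ = 154.37°  ·
  (3,5): δ = 110.44°  ·
  (3,6): δ = 48.46°  ·
  (4,5): δ = 136.07°  ·
  (4,6): δ = 74.09°  ·
  (5,6): δ = 118.02°  ·
antipodal pairs: 4

count = 4; pairs: (0,3), (0,4), (1,5), (2,6)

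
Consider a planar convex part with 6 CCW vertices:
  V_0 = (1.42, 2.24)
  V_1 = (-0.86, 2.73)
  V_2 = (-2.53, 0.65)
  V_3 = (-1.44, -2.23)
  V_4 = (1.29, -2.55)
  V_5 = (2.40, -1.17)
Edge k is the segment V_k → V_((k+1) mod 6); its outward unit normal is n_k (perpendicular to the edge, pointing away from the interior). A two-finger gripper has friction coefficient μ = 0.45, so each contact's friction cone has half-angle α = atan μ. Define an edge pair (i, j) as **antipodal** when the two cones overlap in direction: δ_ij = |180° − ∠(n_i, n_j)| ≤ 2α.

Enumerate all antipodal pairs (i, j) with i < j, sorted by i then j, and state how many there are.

α = atan 0.45 = 24.23°;  2α = 48.46°
n_0 = (+0.2101, +0.9777)
n_1 = (-0.7798, +0.6261)
n_2 = (-0.9353, -0.3540)
n_3 = (-0.1164, -0.9932)
n_4 = (+0.7792, -0.6268)
n_5 = (+0.9611, +0.2762)
  (0,1): δ = 116.63°  ·
  (0,2): δ = 57.14°  ·
  (0,3): δ = 5.44°  ✓
  (0,4): δ = 63.32°  ·
  (0,5): δ = 118.16°  ·
  (1,2): δ = 120.51°  ·
  (1,3): δ = 57.93°  ·
  (1,4): δ = 0.05°  ✓
  (1,5): δ = 54.79°  ·
  (2,3): δ = 117.42°  ·
  (2,4): δ = 59.54°  ·
  (2,5): δ = 4.70°  ✓
  (3,4): δ = 122.13°  ·
  (3,5): δ = 67.28°  ·
  (4,5): δ = 125.15°  ·
antipodal pairs: 3

count = 3; pairs: (0,3), (1,4), (2,5)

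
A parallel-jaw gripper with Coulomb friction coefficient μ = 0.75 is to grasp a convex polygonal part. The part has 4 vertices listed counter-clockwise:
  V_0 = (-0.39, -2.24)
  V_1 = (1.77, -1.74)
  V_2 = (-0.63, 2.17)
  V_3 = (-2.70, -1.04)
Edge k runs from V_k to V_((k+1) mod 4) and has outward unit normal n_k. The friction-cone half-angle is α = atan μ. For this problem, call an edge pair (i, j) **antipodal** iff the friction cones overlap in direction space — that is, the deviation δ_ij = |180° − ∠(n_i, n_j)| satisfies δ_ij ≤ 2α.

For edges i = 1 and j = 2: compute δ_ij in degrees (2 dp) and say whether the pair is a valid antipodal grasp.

δ = 64.36°, valid

α = atan 0.75 = 36.87°;  2α = 73.74°
edge 1: e_1 = (-2.40, +3.91);  n_1 = (+0.8523, +0.5231)
edge 2: e_2 = (-2.07, -3.21);  n_2 = (-0.8404, +0.5419)
∠(n_1, n_2) = 115.64°
δ = |180° − 115.64°| = 64.36°
64.36° ≤ 2α = 73.74°  →  valid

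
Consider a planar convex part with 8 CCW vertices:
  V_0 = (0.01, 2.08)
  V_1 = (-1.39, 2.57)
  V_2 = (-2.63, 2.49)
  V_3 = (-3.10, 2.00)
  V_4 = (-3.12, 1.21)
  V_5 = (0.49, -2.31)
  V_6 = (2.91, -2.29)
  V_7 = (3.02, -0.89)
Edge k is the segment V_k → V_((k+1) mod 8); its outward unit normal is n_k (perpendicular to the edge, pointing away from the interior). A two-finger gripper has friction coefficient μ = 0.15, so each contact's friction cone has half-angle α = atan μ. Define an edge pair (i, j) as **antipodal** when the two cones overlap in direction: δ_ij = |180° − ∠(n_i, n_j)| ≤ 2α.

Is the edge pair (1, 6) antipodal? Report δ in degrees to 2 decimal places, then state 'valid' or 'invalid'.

α = atan 0.15 = 8.53°;  2α = 17.06°
edge 1: e_1 = (-1.24, -0.08);  n_1 = (-0.0644, +0.9979)
edge 6: e_6 = (+0.11, +1.40);  n_6 = (+0.9969, -0.0783)
∠(n_1, n_6) = 98.18°
δ = |180° − 98.18°| = 81.82°
81.82° > 2α = 17.06°  →  invalid

δ = 81.82°, invalid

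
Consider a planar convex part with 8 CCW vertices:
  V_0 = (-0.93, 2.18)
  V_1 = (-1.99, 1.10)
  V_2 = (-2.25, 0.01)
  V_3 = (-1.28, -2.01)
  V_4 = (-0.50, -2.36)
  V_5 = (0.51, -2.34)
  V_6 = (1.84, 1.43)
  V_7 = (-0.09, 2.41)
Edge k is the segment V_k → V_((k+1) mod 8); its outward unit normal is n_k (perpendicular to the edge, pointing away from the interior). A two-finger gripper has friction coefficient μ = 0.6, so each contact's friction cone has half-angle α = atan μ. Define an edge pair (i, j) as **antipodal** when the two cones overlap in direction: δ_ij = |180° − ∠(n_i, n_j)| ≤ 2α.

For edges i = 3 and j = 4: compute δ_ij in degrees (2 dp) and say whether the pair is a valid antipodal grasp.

δ = 154.70°, invalid

α = atan 0.6 = 30.96°;  2α = 61.93°
edge 3: e_3 = (+0.78, -0.35);  n_3 = (-0.4094, -0.9124)
edge 4: e_4 = (+1.01, +0.02);  n_4 = (+0.0198, -0.9998)
∠(n_3, n_4) = 25.30°
δ = |180° − 25.30°| = 154.70°
154.70° > 2α = 61.93°  →  invalid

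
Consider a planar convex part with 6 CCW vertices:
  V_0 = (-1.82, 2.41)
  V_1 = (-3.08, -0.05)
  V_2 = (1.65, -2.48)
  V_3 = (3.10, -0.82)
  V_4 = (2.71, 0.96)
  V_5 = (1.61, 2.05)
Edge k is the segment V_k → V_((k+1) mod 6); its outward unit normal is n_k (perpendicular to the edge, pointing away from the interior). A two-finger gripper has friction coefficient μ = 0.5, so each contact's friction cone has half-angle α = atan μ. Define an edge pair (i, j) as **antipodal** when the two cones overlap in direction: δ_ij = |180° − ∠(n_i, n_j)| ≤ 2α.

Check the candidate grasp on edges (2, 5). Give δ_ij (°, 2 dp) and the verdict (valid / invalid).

α = atan 0.5 = 26.57°;  2α = 53.13°
edge 2: e_2 = (+1.45, +1.66);  n_2 = (+0.7531, -0.6579)
edge 5: e_5 = (-3.43, +0.36);  n_5 = (+0.1044, +0.9945)
∠(n_2, n_5) = 125.15°
δ = |180° − 125.15°| = 54.85°
54.85° > 2α = 53.13°  →  invalid

δ = 54.85°, invalid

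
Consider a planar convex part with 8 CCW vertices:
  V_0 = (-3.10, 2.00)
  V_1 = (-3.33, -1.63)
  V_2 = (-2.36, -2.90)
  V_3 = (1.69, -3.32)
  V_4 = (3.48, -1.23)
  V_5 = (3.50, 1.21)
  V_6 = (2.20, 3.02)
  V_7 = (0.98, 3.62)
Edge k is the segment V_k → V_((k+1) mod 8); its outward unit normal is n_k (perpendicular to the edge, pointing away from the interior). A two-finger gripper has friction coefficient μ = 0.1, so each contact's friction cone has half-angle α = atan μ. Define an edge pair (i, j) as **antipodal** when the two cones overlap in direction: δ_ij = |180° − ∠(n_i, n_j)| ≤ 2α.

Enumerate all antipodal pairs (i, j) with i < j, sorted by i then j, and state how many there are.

count = 2; pairs: (0,4), (1,5)

α = atan 0.1 = 5.71°;  2α = 11.42°
n_0 = (-0.9980, +0.0632)
n_1 = (-0.7947, -0.6070)
n_2 = (-0.1032, -0.9947)
n_3 = (+0.7595, -0.6505)
n_4 = (+1.0000, -0.0082)
n_5 = (+0.8122, +0.5834)
n_6 = (+0.4413, +0.8973)
n_7 = (-0.3690, +0.9294)
  (0,1): δ = 139.00°  ·
  (0,2): δ = 92.30°  ·
  (0,3): δ = 36.95°  ·
  (0,4): δ = 3.16°  ✓
  (0,5): δ = 39.31°  ·
  (0,6): δ = 67.44°  ·
  (0,7): δ = 115.28°  ·
  (1,2): δ = 133.29°  ·
  (1,3): δ = 77.95°  ·
  (1,4): δ = 37.84°  ·
  (1,5): δ = 1.68°  ✓
  (1,6): δ = 26.44°  ·
  (1,7): δ = 74.28°  ·
  (2,3): δ = 124.66°  ·
  (2,4): δ = 84.55°  ·
  (2,5): δ = 48.39°  ·
  (2,6): δ = 20.27°  ·
  (2,7): δ = 27.58°  ·
  (3,4): δ = 139.89°  ·
  (3,5): δ = 103.73°  ·
  (3,6): δ = 75.61°  ·
  (3,7): δ = 27.77°  ·
  (4,5): δ = 143.84°  ·
  (4,6): δ = 115.72°  ·
  (4,7): δ = 67.87°  ·
  (5,6): δ = 151.88°  ·
  (5,7): δ = 104.03°  ·
  (6,7): δ = 132.16°  ·
antipodal pairs: 2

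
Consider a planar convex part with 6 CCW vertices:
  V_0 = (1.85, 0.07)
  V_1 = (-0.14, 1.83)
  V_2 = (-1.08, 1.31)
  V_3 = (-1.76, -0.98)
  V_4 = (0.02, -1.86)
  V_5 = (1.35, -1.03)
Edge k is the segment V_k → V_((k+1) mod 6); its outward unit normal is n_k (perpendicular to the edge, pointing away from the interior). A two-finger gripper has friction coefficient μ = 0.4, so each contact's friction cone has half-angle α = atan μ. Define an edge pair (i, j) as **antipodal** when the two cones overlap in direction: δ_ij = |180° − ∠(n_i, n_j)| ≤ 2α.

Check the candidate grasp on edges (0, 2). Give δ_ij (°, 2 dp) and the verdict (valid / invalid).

δ = 65.05°, invalid

α = atan 0.4 = 21.80°;  2α = 43.60°
edge 0: e_0 = (-1.99, +1.76);  n_0 = (+0.6625, +0.7491)
edge 2: e_2 = (-0.68, -2.29);  n_2 = (-0.9586, +0.2847)
∠(n_0, n_2) = 114.95°
δ = |180° − 114.95°| = 65.05°
65.05° > 2α = 43.60°  →  invalid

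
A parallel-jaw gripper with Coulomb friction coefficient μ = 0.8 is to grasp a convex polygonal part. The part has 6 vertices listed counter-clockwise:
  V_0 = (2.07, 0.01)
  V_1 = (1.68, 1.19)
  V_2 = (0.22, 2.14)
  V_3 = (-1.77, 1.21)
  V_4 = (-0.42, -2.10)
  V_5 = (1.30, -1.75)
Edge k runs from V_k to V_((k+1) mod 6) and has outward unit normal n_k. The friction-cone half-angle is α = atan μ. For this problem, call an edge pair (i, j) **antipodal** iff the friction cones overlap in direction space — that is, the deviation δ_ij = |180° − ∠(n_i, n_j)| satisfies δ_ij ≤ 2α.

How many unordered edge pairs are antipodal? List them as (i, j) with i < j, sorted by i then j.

α = atan 0.8 = 38.66°;  2α = 77.32°
n_0 = (+0.9495, +0.3138)
n_1 = (+0.5454, +0.8382)
n_2 = (-0.4234, +0.9060)
n_3 = (-0.9259, -0.3777)
n_4 = (+0.1994, -0.9799)
n_5 = (+0.9162, -0.4008)
  (0,1): δ = 141.34°  ·
  (0,2): δ = 83.24°  ·
  (0,3): δ = 3.90°  ✓
  (0,4): δ = 83.21°  ·
  (0,5): δ = 138.08°  ·
  (1,2): δ = 121.90°  ·
  (1,3): δ = 34.76°  ✓
  (1,4): δ = 44.55°  ✓
  (1,5): δ = 99.42°  ·
  (2,3): δ = 92.86°  ·
  (2,4): δ = 13.55°  ✓
  (2,5): δ = 41.32°  ✓
  (3,4): δ = 100.69°  ·
  (3,5): δ = 45.82°  ✓
  (4,5): δ = 125.13°  ·
antipodal pairs: 6

count = 6; pairs: (0,3), (1,3), (1,4), (2,4), (2,5), (3,5)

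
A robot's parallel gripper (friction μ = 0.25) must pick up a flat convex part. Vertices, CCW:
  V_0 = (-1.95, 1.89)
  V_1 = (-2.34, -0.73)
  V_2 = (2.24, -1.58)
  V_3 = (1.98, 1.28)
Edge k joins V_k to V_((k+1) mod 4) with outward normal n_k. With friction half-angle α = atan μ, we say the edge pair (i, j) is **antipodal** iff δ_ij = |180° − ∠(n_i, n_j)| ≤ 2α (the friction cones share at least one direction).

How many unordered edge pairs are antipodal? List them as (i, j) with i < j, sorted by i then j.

count = 2; pairs: (0,2), (1,3)

α = atan 0.25 = 14.04°;  2α = 28.07°
n_0 = (-0.9891, +0.1472)
n_1 = (-0.1825, -0.9832)
n_2 = (+0.9959, +0.0905)
n_3 = (+0.1534, +0.9882)
  (0,1): δ = 92.05°  ·
  (0,2): δ = 13.66°  ✓
  (0,3): δ = 89.64°  ·
  (1,2): δ = 74.29°  ·
  (1,3): δ = 1.69°  ✓
  (2,3): δ = 104.02°  ·
antipodal pairs: 2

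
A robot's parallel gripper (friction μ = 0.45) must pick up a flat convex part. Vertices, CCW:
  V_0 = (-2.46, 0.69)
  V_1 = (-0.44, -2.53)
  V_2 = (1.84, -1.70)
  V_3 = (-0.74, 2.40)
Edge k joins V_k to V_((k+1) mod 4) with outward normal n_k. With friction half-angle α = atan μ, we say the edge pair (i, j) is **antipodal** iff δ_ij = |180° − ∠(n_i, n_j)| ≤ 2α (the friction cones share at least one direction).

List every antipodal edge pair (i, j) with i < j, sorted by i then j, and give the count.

count = 2; pairs: (0,2), (1,3)

α = atan 0.45 = 24.23°;  2α = 48.46°
n_0 = (-0.8471, -0.5314)
n_1 = (+0.3421, -0.9397)
n_2 = (+0.8464, +0.5326)
n_3 = (-0.7050, +0.7092)
  (0,1): δ = 102.10°  ·
  (0,2): δ = 0.08°  ✓
  (0,3): δ = 102.73°  ·
  (1,2): δ = 77.82°  ·
  (1,3): δ = 24.83°  ✓
  (2,3): δ = 77.35°  ·
antipodal pairs: 2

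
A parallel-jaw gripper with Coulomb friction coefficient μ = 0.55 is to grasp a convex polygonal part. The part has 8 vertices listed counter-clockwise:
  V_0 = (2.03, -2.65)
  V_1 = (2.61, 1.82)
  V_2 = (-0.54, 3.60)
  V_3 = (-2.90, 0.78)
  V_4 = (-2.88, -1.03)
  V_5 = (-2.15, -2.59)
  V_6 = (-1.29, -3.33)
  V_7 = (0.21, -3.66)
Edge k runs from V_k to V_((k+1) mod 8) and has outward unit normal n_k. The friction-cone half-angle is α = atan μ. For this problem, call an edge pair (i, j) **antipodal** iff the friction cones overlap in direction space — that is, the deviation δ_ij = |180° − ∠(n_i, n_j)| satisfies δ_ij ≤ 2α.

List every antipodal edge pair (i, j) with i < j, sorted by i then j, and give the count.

α = atan 0.55 = 28.81°;  2α = 57.62°
n_0 = (+0.9917, -0.1287)
n_1 = (+0.4920, +0.8706)
n_2 = (-0.7669, +0.6418)
n_3 = (-0.9999, -0.0110)
n_4 = (-0.9057, -0.4238)
n_5 = (-0.6522, -0.7580)
n_6 = (-0.2149, -0.9766)
n_7 = (+0.4852, -0.8744)
  (0,1): δ = 112.08°  ·
  (0,2): δ = 32.53°  ✓
  (0,3): δ = 8.03°  ✓
  (0,4): δ = 32.47°  ✓
  (0,5): δ = 56.68°  ✓
  (0,6): δ = 84.99°  ·
  (0,7): δ = 126.42°  ·
  (1,2): δ = 100.46°  ·
  (1,3): δ = 59.90°  ·
  (1,4): δ = 35.45°  ✓
  (1,5): δ = 11.24°  ✓
  (1,6): δ = 17.06°  ✓
  (1,7): δ = 58.50°  ·
  (2,3): δ = 139.44°  ·
  (2,4): δ = 115.00°  ·
  (2,5): δ = 90.79°  ·
  (2,6): δ = 62.48°  ·
  (2,7): δ = 21.05°  ✓
  (3,4): δ = 155.56°  ·
  (3,5): δ = 131.34°  ·
  (3,6): δ = 103.04°  ·
  (3,7): δ = 61.61°  ·
  (4,5): δ = 155.79°  ·
  (4,6): δ = 127.48°  ·
  (4,7): δ = 86.05°  ·
  (5,6): δ = 151.70°  ·
  (5,7): δ = 110.26°  ·
  (6,7): δ = 138.56°  ·
antipodal pairs: 8

count = 8; pairs: (0,2), (0,3), (0,4), (0,5), (1,4), (1,5), (1,6), (2,7)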